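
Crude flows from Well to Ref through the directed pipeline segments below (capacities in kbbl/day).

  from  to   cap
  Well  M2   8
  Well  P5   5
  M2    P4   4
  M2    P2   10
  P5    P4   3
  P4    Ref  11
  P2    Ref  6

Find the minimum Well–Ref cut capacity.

Augment Well→M2→P4→Ref: bottleneck 4, flow now 4.
Augment Well→M2→P2→Ref: bottleneck 4, flow now 8.
Augment Well→P5→P4→Ref: bottleneck 3, flow now 11.
No augmenting path remains; maximum flow = 11.
By max-flow min-cut, the minimum cut capacity equals the max flow.
In the residual graph, reachable from Well: {Well, P5}.
Min-cut edges: Well→M2 (8), P5→P4 (3); capacity 8 + 3 = 11.

11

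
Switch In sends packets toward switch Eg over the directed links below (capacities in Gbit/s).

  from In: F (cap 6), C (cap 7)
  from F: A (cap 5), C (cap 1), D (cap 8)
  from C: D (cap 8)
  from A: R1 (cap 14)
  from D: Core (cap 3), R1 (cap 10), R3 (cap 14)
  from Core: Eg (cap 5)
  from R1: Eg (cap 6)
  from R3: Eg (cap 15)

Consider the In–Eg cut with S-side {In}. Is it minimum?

Yes — it is a minimum cut (capacity 13).

Given cut capacity: 6 + 7 = 13.
Augment In→F→A→R1→Eg: bottleneck 5, flow now 5.
Augment In→F→D→Core→Eg: bottleneck 1, flow now 6.
Augment In→C→D→Core→Eg: bottleneck 2, flow now 8.
Augment In→C→D→R1→Eg: bottleneck 1, flow now 9.
Augment In→C→D→R3→Eg: bottleneck 4, flow now 13.
No augmenting path remains; maximum flow = 13.
Cut capacity 13 equals the max flow, so it is a minimum cut.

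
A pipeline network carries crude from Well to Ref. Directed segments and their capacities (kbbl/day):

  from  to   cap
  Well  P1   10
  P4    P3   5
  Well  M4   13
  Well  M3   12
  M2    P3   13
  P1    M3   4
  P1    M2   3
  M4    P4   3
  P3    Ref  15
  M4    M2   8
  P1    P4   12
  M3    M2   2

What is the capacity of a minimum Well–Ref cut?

15

Augment Well→M4→P4→P3→Ref: bottleneck 3, flow now 3.
Augment Well→M4→M2→P3→Ref: bottleneck 8, flow now 11.
Augment Well→P1→P4→P3→Ref: bottleneck 2, flow now 13.
Augment Well→P1→M2→P3→Ref: bottleneck 2, flow now 15.
No augmenting path remains; maximum flow = 15.
By max-flow min-cut, the minimum cut capacity equals the max flow.
In the residual graph, reachable from Well: {Well, M4, P1, M3, P4, M2, P3}.
Min-cut edges: P3→Ref (15); capacity 15 = 15.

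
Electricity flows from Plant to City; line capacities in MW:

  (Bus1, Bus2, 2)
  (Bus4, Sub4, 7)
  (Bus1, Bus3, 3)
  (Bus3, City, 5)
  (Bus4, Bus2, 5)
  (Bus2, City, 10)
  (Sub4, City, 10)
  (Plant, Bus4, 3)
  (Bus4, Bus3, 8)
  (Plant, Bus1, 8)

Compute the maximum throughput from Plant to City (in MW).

Augment Plant→Bus4→Sub4→City: bottleneck 3, flow now 3.
Augment Plant→Bus1→Bus3→City: bottleneck 3, flow now 6.
Augment Plant→Bus1→Bus2→City: bottleneck 2, flow now 8.
No augmenting path remains; maximum flow = 8.
In the residual graph, reachable from Plant: {Plant, Bus1}.
Min-cut edges: Plant→Bus4 (3), Bus1→Bus3 (3), Bus1→Bus2 (2); capacity 3 + 3 + 2 = 8.
This cut is saturated, so no flow can exceed 8.

8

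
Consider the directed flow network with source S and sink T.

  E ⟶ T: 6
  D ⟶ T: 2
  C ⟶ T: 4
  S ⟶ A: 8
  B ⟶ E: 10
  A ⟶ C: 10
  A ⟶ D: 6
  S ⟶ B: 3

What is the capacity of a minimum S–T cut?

Augment S→A→C→T: bottleneck 4, flow now 4.
Augment S→A→D→T: bottleneck 2, flow now 6.
Augment S→B→E→T: bottleneck 3, flow now 9.
No augmenting path remains; maximum flow = 9.
By max-flow min-cut, the minimum cut capacity equals the max flow.
In the residual graph, reachable from S: {S, A, C, D}.
Min-cut edges: S→B (3), C→T (4), D→T (2); capacity 3 + 4 + 2 = 9.

9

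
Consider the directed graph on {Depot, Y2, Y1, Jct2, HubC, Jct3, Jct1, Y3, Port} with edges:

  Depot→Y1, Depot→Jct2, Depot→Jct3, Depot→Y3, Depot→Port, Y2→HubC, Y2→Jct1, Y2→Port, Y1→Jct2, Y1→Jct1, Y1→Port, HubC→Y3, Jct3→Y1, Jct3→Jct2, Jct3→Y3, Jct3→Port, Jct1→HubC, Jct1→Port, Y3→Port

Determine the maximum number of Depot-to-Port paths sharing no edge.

Assign every edge capacity 1; by Menger, the answer equals the max flow.
Path Depot→Port (+1); total 1.
Path Depot→Y1→Port (+1); total 2.
Path Depot→Jct3→Port (+1); total 3.
Path Depot→Y3→Port (+1); total 4.
No residual Depot→Port path; max flow = 4.
Certifying cut of size 4: {Depot→Jct3, Depot→Port, Depot→Y1, Depot→Y3}.

4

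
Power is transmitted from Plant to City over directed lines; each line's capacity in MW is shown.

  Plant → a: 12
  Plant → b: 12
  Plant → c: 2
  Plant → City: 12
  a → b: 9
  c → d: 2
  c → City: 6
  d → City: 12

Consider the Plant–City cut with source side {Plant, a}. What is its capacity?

Edges leaving {Plant, a}: Plant→b (12), Plant→c (2), Plant→City (12), a→b (9).
Cut capacity = 12 + 2 + 12 + 9 = 35.

35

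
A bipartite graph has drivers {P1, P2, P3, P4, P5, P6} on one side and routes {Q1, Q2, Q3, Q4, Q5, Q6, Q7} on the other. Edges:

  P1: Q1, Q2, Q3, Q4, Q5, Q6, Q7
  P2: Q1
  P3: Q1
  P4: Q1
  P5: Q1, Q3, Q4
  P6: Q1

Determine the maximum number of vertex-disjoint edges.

3

Unit-capacity flow: source→left, listed edges, right→sink; max matching = max flow.
Augmenting path P1→Q1 (+1); matched 1.
Augmenting path P5→Q3 (+1); matched 2.
Augmenting path P2→Q1→P1→Q2 (+1); matched 3.
No augmenting path remains; maximum matching = 3.
König certificate: {P1, P5, Q1} is a vertex cover of size 3 (every listed pair touches it), so no matching can be larger.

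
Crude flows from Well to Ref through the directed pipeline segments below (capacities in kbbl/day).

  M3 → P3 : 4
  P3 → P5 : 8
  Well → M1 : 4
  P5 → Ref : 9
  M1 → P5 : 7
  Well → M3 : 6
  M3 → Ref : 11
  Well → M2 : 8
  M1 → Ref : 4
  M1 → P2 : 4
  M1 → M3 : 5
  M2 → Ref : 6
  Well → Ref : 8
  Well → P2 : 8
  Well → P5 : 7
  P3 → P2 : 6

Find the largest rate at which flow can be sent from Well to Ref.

31

Augment Well→Ref: bottleneck 8, flow now 8.
Augment Well→M1→Ref: bottleneck 4, flow now 12.
Augment Well→M3→Ref: bottleneck 6, flow now 18.
Augment Well→M2→Ref: bottleneck 6, flow now 24.
Augment Well→P5→Ref: bottleneck 7, flow now 31.
No augmenting path remains; maximum flow = 31.
In the residual graph, reachable from Well: {Well, M2, P2}.
Min-cut edges: Well→M1 (4), Well→M3 (6), Well→P5 (7), Well→Ref (8), M2→Ref (6); capacity 4 + 6 + 7 + 8 + 6 = 31.
This cut is saturated, so no flow can exceed 31.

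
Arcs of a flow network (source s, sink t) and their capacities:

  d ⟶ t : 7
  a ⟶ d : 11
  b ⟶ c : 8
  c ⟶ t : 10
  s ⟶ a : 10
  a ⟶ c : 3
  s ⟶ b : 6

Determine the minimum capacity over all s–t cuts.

16

Augment s→a→c→t: bottleneck 3, flow now 3.
Augment s→a→d→t: bottleneck 7, flow now 10.
Augment s→b→c→t: bottleneck 6, flow now 16.
No augmenting path remains; maximum flow = 16.
By max-flow min-cut, the minimum cut capacity equals the max flow.
In the residual graph, reachable from s: {s}.
Min-cut edges: s→a (10), s→b (6); capacity 10 + 6 = 16.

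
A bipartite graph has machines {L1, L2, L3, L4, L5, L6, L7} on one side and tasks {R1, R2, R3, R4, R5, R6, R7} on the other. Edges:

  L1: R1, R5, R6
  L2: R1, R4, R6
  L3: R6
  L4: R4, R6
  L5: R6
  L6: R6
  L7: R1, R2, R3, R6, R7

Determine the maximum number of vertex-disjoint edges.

Unit-capacity flow: source→left, listed edges, right→sink; max matching = max flow.
Augmenting path L1→R1 (+1); matched 1.
Augmenting path L2→R4 (+1); matched 2.
Augmenting path L3→R6 (+1); matched 3.
Augmenting path L7→R2 (+1); matched 4.
Augmenting path L4→R4→L2→R1→L1→R5 (+1); matched 5.
No augmenting path remains; maximum matching = 5.
König certificate: {L1, L2, L4, L7, R6} is a vertex cover of size 5 (every listed pair touches it), so no matching can be larger.

5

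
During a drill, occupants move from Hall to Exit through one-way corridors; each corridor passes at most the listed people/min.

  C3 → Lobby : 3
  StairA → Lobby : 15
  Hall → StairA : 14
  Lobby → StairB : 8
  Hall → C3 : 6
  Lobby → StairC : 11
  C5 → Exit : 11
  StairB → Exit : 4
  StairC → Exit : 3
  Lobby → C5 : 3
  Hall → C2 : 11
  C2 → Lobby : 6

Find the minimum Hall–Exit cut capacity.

10

Augment Hall→C2→Lobby→StairB→Exit: bottleneck 4, flow now 4.
Augment Hall→C2→Lobby→StairC→Exit: bottleneck 2, flow now 6.
Augment Hall→C3→Lobby→StairC→Exit: bottleneck 1, flow now 7.
Augment Hall→C3→Lobby→C5→Exit: bottleneck 2, flow now 9.
Augment Hall→StairA→Lobby→C5→Exit: bottleneck 1, flow now 10.
No augmenting path remains; maximum flow = 10.
By max-flow min-cut, the minimum cut capacity equals the max flow.
In the residual graph, reachable from Hall: {Hall, C2, C3, StairA, Lobby, StairB, StairC}.
Min-cut edges: Lobby→C5 (3), StairB→Exit (4), StairC→Exit (3); capacity 3 + 4 + 3 = 10.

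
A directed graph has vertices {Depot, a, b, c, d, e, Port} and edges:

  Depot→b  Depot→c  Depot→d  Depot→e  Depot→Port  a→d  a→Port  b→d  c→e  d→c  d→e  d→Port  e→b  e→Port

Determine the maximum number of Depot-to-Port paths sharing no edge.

Assign every edge capacity 1; by Menger, the answer equals the max flow.
Path Depot→Port (+1); total 1.
Path Depot→d→Port (+1); total 2.
Path Depot→e→Port (+1); total 3.
No residual Depot→Port path; max flow = 3.
Certifying cut of size 3: {Depot→Port, d→Port, e→Port}.

3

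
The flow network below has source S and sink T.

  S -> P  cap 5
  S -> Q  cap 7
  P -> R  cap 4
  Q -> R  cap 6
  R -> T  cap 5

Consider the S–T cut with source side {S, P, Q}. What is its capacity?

Edges leaving {S, P, Q}: P→R (4), Q→R (6).
Cut capacity = 4 + 6 = 10.

10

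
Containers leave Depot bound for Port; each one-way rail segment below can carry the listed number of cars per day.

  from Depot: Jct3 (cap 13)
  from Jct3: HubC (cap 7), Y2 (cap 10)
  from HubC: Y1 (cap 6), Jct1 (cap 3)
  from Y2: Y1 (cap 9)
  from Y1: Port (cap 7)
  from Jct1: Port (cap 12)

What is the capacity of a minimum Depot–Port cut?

10

Augment Depot→Jct3→HubC→Y1→Port: bottleneck 6, flow now 6.
Augment Depot→Jct3→HubC→Jct1→Port: bottleneck 1, flow now 7.
Augment Depot→Jct3→Y2→Y1→Port: bottleneck 1, flow now 8.
Augment Depot→Jct3→Y2→Y1→HubC→Jct1→Port: bottleneck 2, flow now 10. (uses reverse residual edge)
No augmenting path remains; maximum flow = 10.
By max-flow min-cut, the minimum cut capacity equals the max flow.
In the residual graph, reachable from Depot: {Depot, Jct3, HubC, Y2, Y1}.
Min-cut edges: HubC→Jct1 (3), Y1→Port (7); capacity 3 + 7 = 10.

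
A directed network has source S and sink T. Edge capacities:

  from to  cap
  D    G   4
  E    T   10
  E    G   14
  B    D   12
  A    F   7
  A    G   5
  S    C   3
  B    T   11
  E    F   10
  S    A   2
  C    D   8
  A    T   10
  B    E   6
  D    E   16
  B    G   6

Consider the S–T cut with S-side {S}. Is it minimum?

Yes — it is a minimum cut (capacity 5).

Given cut capacity: 2 + 3 = 5.
Augment S→A→T: bottleneck 2, flow now 2.
Augment S→C→D→E→T: bottleneck 3, flow now 5.
No augmenting path remains; maximum flow = 5.
Cut capacity 5 equals the max flow, so it is a minimum cut.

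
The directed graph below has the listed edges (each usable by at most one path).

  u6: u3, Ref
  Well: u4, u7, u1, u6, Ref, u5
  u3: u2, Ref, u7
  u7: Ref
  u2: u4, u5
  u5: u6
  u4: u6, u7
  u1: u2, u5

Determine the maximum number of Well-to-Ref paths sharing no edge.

4

Assign every edge capacity 1; by Menger, the answer equals the max flow.
Path Well→Ref (+1); total 1.
Path Well→u6→Ref (+1); total 2.
Path Well→u7→Ref (+1); total 3.
Path Well→u4→u6→u3→Ref (+1); total 4.
No residual Well→Ref path; max flow = 4.
Certifying cut of size 4: {Well→Ref, u6→Ref, u6→u3, u7→Ref}.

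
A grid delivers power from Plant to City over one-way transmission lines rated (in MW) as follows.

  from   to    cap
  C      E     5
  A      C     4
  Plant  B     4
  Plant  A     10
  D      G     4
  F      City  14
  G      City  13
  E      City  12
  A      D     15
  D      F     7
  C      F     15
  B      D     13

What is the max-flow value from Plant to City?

Augment Plant→A→C→E→City: bottleneck 4, flow now 4.
Augment Plant→A→D→F→City: bottleneck 6, flow now 10.
Augment Plant→B→D→F→City: bottleneck 1, flow now 11.
Augment Plant→B→D→G→City: bottleneck 3, flow now 14.
No augmenting path remains; maximum flow = 14.
In the residual graph, reachable from Plant: {Plant}.
Min-cut edges: Plant→A (10), Plant→B (4); capacity 10 + 4 = 14.
This cut is saturated, so no flow can exceed 14.

14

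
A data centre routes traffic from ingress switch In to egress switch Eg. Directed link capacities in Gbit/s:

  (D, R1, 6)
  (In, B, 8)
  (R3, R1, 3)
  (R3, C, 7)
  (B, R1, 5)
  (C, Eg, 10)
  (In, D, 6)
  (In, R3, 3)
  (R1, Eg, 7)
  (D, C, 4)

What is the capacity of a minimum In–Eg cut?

14

Augment In→R3→R1→Eg: bottleneck 3, flow now 3.
Augment In→B→R1→Eg: bottleneck 4, flow now 7.
Augment In→D→C→Eg: bottleneck 4, flow now 11.
Augment In→B→R1→R3→C→Eg: bottleneck 1, flow now 12. (uses reverse residual edge)
Augment In→D→R1→R3→C→Eg: bottleneck 2, flow now 14. (uses reverse residual edge)
No augmenting path remains; maximum flow = 14.
By max-flow min-cut, the minimum cut capacity equals the max flow.
In the residual graph, reachable from In: {In, B}.
Min-cut edges: In→R3 (3), In→D (6), B→R1 (5); capacity 3 + 6 + 5 = 14.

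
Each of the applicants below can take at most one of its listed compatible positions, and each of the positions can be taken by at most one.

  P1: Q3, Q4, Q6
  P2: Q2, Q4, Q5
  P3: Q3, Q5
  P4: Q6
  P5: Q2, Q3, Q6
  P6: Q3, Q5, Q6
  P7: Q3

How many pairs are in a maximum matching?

Unit-capacity flow: source→left, listed edges, right→sink; max matching = max flow.
Augmenting path P1→Q3 (+1); matched 1.
Augmenting path P2→Q2 (+1); matched 2.
Augmenting path P3→Q5 (+1); matched 3.
Augmenting path P4→Q6 (+1); matched 4.
Augmenting path P5→Q2→P2→Q4 (+1); matched 5.
No augmenting path remains; maximum matching = 5.
König certificate: {Q2, Q3, Q4, Q5, Q6} is a vertex cover of size 5 (every listed pair touches it), so no matching can be larger.

5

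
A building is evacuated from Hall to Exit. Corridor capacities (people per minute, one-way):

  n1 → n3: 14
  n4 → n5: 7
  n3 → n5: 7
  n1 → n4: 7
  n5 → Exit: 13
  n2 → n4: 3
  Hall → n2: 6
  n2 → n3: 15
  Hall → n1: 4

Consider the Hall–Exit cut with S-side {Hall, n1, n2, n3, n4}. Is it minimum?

No — its capacity is 14, but the minimum cut has capacity 10.

Given cut capacity: 7 + 7 = 14.
Augment Hall→n1→n3→n5→Exit: bottleneck 4, flow now 4.
Augment Hall→n2→n3→n5→Exit: bottleneck 3, flow now 7.
Augment Hall→n2→n4→n5→Exit: bottleneck 3, flow now 10.
No augmenting path remains; maximum flow = 10.
In the residual graph, reachable from Hall: {Hall}.
Min-cut edges: Hall→n1 (4), Hall→n2 (6); capacity 4 + 6 = 10.
Cut capacity 14 exceeds the max flow 10, so it is not minimum.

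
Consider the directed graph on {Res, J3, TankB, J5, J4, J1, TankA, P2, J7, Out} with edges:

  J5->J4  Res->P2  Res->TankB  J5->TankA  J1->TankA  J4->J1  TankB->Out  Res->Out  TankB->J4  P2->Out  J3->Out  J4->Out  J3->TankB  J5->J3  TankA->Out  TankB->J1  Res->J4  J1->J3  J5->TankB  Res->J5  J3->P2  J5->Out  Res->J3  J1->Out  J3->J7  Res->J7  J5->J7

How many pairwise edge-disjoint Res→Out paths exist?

Assign every edge capacity 1; by Menger, the answer equals the max flow.
Path Res→Out (+1); total 1.
Path Res→J3→Out (+1); total 2.
Path Res→TankB→Out (+1); total 3.
Path Res→J5→Out (+1); total 4.
Path Res→J4→Out (+1); total 5.
Path Res→P2→Out (+1); total 6.
No residual Res→Out path; max flow = 6.
Certifying cut of size 6: {Res→J3, Res→J4, Res→J5, Res→Out, Res→P2, Res→TankB}.

6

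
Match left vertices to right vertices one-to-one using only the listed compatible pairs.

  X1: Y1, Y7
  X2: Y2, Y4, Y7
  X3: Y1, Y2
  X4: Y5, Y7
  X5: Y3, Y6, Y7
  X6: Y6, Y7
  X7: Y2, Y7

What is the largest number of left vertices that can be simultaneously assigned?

Unit-capacity flow: source→left, listed edges, right→sink; max matching = max flow.
Augmenting path X1→Y1 (+1); matched 1.
Augmenting path X2→Y2 (+1); matched 2.
Augmenting path X4→Y5 (+1); matched 3.
Augmenting path X5→Y3 (+1); matched 4.
Augmenting path X6→Y6 (+1); matched 5.
Augmenting path X7→Y7 (+1); matched 6.
Augmenting path X3→Y2→X2→Y4 (+1); matched 7.
No augmenting path remains; maximum matching = 7.
König certificate: {X1, X2, X3, X4, X5, X6, X7} is a vertex cover of size 7 (every listed pair touches it), so no matching can be larger.

7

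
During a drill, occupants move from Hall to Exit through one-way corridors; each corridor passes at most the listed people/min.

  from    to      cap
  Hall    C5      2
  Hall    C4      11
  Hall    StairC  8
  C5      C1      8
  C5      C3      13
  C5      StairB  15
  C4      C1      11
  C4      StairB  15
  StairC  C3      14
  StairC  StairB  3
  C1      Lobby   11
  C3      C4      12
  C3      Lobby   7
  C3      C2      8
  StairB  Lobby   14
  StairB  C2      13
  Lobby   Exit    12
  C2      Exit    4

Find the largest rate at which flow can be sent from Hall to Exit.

16

Augment Hall→C5→C1→Lobby→Exit: bottleneck 2, flow now 2.
Augment Hall→C4→C1→Lobby→Exit: bottleneck 9, flow now 11.
Augment Hall→C4→StairB→Lobby→Exit: bottleneck 1, flow now 12.
Augment Hall→C4→StairB→C2→Exit: bottleneck 1, flow now 13.
Augment Hall→StairC→C3→C2→Exit: bottleneck 3, flow now 16.
No augmenting path remains; maximum flow = 16.
In the residual graph, reachable from Hall: {Hall, C5, C4, StairC, C1, C3, StairB, Lobby, C2}.
Min-cut edges: Lobby→Exit (12), C2→Exit (4); capacity 12 + 4 = 16.
This cut is saturated, so no flow can exceed 16.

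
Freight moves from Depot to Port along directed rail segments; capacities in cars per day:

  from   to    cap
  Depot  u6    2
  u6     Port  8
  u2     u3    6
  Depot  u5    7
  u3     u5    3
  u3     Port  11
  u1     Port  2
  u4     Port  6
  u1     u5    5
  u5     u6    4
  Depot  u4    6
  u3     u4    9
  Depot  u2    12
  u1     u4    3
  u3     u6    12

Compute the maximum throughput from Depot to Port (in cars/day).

18

Augment Depot→u4→Port: bottleneck 6, flow now 6.
Augment Depot→u6→Port: bottleneck 2, flow now 8.
Augment Depot→u2→u3→Port: bottleneck 6, flow now 14.
Augment Depot→u5→u6→Port: bottleneck 4, flow now 18.
No augmenting path remains; maximum flow = 18.
In the residual graph, reachable from Depot: {Depot, u2, u5}.
Min-cut edges: Depot→u4 (6), Depot→u6 (2), u2→u3 (6), u5→u6 (4); capacity 6 + 2 + 6 + 4 = 18.
This cut is saturated, so no flow can exceed 18.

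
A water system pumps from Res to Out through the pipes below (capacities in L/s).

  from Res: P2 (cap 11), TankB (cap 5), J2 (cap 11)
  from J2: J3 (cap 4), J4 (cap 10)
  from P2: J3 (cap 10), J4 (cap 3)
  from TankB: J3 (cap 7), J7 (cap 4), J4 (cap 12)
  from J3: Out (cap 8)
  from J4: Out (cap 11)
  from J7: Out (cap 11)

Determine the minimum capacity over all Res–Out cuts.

23

Augment Res→J2→J3→Out: bottleneck 4, flow now 4.
Augment Res→J2→J4→Out: bottleneck 7, flow now 11.
Augment Res→P2→J3→Out: bottleneck 4, flow now 15.
Augment Res→P2→J4→Out: bottleneck 3, flow now 18.
Augment Res→TankB→J4→Out: bottleneck 1, flow now 19.
Augment Res→TankB→J7→Out: bottleneck 4, flow now 23.
No augmenting path remains; maximum flow = 23.
By max-flow min-cut, the minimum cut capacity equals the max flow.
In the residual graph, reachable from Res: {Res, J2, P2, TankB, J3, J4}.
Min-cut edges: TankB→J7 (4), J3→Out (8), J4→Out (11); capacity 4 + 8 + 11 = 23.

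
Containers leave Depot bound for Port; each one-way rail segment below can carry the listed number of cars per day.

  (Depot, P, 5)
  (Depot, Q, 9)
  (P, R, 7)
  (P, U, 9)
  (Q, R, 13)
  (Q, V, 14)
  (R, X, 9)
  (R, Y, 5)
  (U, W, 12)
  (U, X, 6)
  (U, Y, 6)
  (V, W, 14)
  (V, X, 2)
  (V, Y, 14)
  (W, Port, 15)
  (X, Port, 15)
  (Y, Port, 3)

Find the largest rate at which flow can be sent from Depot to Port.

14

Augment Depot→P→R→X→Port: bottleneck 5, flow now 5.
Augment Depot→Q→R→X→Port: bottleneck 4, flow now 9.
Augment Depot→Q→R→Y→Port: bottleneck 3, flow now 12.
Augment Depot→Q→V→W→Port: bottleneck 2, flow now 14.
No augmenting path remains; maximum flow = 14.
In the residual graph, reachable from Depot: {Depot}.
Min-cut edges: Depot→P (5), Depot→Q (9); capacity 5 + 9 = 14.
This cut is saturated, so no flow can exceed 14.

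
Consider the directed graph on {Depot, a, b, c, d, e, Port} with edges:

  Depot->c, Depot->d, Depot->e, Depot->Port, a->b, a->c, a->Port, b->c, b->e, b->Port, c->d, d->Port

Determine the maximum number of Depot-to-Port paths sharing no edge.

2

Assign every edge capacity 1; by Menger, the answer equals the max flow.
Path Depot→Port (+1); total 1.
Path Depot→d→Port (+1); total 2.
No residual Depot→Port path; max flow = 2.
Certifying cut of size 2: {Depot→Port, d→Port}.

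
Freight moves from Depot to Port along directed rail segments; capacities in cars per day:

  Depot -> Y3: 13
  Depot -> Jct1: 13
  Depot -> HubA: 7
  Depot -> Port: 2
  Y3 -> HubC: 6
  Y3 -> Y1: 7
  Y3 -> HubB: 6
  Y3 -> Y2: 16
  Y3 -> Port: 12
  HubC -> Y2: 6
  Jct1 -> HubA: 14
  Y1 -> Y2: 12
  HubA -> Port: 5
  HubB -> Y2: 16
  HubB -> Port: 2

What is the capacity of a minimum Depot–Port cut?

Augment Depot→Port: bottleneck 2, flow now 2.
Augment Depot→Y3→Port: bottleneck 12, flow now 14.
Augment Depot→HubA→Port: bottleneck 5, flow now 19.
Augment Depot→Y3→HubB→Port: bottleneck 1, flow now 20.
No augmenting path remains; maximum flow = 20.
By max-flow min-cut, the minimum cut capacity equals the max flow.
In the residual graph, reachable from Depot: {Depot, Jct1, HubA}.
Min-cut edges: Depot→Y3 (13), Depot→Port (2), HubA→Port (5); capacity 13 + 2 + 5 = 20.

20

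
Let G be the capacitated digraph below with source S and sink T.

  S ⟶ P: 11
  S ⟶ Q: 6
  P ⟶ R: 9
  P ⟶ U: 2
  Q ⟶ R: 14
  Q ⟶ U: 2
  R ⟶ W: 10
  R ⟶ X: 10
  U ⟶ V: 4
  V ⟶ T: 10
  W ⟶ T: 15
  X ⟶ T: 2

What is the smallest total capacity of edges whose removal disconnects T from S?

16

Augment S→P→R→W→T: bottleneck 9, flow now 9.
Augment S→P→U→V→T: bottleneck 2, flow now 11.
Augment S→Q→R→W→T: bottleneck 1, flow now 12.
Augment S→Q→R→X→T: bottleneck 2, flow now 14.
Augment S→Q→U→V→T: bottleneck 2, flow now 16.
No augmenting path remains; maximum flow = 16.
By max-flow min-cut, the minimum cut capacity equals the max flow.
In the residual graph, reachable from S: {S, P, Q, R, X}.
Min-cut edges: P→U (2), Q→U (2), R→W (10), X→T (2); capacity 2 + 2 + 10 + 2 = 16.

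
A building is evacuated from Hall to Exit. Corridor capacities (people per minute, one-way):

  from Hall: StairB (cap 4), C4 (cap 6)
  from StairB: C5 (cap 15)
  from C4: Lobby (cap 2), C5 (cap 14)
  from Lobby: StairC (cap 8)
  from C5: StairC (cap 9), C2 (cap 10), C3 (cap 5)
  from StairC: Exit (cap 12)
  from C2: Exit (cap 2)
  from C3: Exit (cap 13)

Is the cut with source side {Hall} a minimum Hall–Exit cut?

Yes — it is a minimum cut (capacity 10).

Given cut capacity: 4 + 6 = 10.
Augment Hall→StairB→C5→StairC→Exit: bottleneck 4, flow now 4.
Augment Hall→C4→Lobby→StairC→Exit: bottleneck 2, flow now 6.
Augment Hall→C4→C5→StairC→Exit: bottleneck 4, flow now 10.
No augmenting path remains; maximum flow = 10.
Cut capacity 10 equals the max flow, so it is a minimum cut.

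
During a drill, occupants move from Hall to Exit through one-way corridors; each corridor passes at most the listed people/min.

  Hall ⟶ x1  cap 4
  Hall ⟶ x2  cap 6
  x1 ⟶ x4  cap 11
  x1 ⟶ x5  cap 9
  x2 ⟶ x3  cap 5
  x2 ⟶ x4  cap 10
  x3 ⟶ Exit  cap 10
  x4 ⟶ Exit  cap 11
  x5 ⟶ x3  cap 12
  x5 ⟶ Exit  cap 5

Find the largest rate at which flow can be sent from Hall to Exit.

10

Augment Hall→x1→x4→Exit: bottleneck 4, flow now 4.
Augment Hall→x2→x3→Exit: bottleneck 5, flow now 9.
Augment Hall→x2→x4→Exit: bottleneck 1, flow now 10.
No augmenting path remains; maximum flow = 10.
In the residual graph, reachable from Hall: {Hall}.
Min-cut edges: Hall→x1 (4), Hall→x2 (6); capacity 4 + 6 = 10.
This cut is saturated, so no flow can exceed 10.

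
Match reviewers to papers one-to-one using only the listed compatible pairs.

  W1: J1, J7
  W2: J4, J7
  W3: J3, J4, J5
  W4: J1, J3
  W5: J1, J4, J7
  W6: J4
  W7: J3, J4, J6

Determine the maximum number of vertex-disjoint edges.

Unit-capacity flow: source→left, listed edges, right→sink; max matching = max flow.
Augmenting path W1→J1 (+1); matched 1.
Augmenting path W2→J4 (+1); matched 2.
Augmenting path W3→J3 (+1); matched 3.
Augmenting path W5→J7 (+1); matched 4.
Augmenting path W7→J6 (+1); matched 5.
Augmenting path W4→J3→W3→J5 (+1); matched 6.
No augmenting path remains; maximum matching = 6.
König certificate: {W3, W4, W7, J1, J4, J7} is a vertex cover of size 6 (every listed pair touches it), so no matching can be larger.

6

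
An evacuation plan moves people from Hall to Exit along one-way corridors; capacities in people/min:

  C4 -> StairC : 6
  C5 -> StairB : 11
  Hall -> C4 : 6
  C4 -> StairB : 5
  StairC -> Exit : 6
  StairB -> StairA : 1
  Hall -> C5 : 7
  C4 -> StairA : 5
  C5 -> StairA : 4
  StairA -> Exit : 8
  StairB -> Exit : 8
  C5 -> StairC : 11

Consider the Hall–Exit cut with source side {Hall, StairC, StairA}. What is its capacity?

Edges leaving {Hall, StairC, StairA}: Hall→C5 (7), Hall→C4 (6), StairC→Exit (6), StairA→Exit (8).
Cut capacity = 7 + 6 + 6 + 8 = 27.

27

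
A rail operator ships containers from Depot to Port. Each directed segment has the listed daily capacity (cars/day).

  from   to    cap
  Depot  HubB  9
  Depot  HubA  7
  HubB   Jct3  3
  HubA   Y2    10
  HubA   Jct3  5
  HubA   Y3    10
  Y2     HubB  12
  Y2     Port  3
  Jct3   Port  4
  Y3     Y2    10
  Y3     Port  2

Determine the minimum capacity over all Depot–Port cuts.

Augment Depot→HubB→Jct3→Port: bottleneck 3, flow now 3.
Augment Depot→HubA→Y2→Port: bottleneck 3, flow now 6.
Augment Depot→HubA→Jct3→Port: bottleneck 1, flow now 7.
Augment Depot→HubA→Y3→Port: bottleneck 2, flow now 9.
No augmenting path remains; maximum flow = 9.
By max-flow min-cut, the minimum cut capacity equals the max flow.
In the residual graph, reachable from Depot: {Depot, HubB, HubA, Y2, Jct3, Y3}.
Min-cut edges: Y2→Port (3), Jct3→Port (4), Y3→Port (2); capacity 3 + 4 + 2 = 9.

9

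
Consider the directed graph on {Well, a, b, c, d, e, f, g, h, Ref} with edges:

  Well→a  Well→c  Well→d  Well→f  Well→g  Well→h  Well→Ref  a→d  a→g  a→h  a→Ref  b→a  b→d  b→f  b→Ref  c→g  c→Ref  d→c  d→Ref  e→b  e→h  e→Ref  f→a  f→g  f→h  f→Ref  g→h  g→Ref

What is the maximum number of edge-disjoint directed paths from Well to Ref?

6

Assign every edge capacity 1; by Menger, the answer equals the max flow.
Path Well→Ref (+1); total 1.
Path Well→a→Ref (+1); total 2.
Path Well→c→Ref (+1); total 3.
Path Well→d→Ref (+1); total 4.
Path Well→f→Ref (+1); total 5.
Path Well→g→Ref (+1); total 6.
No residual Well→Ref path; max flow = 6.
Certifying cut of size 6: {Well→Ref, Well→a, Well→c, Well→d, Well→f, Well→g}.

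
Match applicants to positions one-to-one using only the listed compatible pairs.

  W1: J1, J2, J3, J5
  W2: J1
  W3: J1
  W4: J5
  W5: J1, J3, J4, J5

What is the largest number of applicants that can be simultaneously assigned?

4

Unit-capacity flow: source→left, listed edges, right→sink; max matching = max flow.
Augmenting path W1→J1 (+1); matched 1.
Augmenting path W4→J5 (+1); matched 2.
Augmenting path W5→J3 (+1); matched 3.
Augmenting path W2→J1→W1→J2 (+1); matched 4.
No augmenting path remains; maximum matching = 4.
König certificate: {W1, W4, W5, J1} is a vertex cover of size 4 (every listed pair touches it), so no matching can be larger.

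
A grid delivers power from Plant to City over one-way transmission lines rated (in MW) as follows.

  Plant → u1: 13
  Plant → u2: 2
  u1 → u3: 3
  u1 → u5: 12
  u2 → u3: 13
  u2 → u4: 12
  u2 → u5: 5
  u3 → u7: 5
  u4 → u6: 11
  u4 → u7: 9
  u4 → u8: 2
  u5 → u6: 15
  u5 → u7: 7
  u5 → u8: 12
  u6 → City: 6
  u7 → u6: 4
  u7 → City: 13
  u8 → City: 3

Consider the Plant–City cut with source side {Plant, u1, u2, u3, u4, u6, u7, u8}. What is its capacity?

39

Edges leaving {Plant, u1, u2, u3, u4, u6, u7, u8}: u1→u5 (12), u2→u5 (5), u6→City (6), u7→City (13), u8→City (3).
Cut capacity = 12 + 5 + 6 + 13 + 3 = 39.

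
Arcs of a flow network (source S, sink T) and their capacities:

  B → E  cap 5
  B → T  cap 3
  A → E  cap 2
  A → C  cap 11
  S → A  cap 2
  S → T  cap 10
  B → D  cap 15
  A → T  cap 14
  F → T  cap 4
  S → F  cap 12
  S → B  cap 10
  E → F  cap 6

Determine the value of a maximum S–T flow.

Augment S→T: bottleneck 10, flow now 10.
Augment S→A→T: bottleneck 2, flow now 12.
Augment S→B→T: bottleneck 3, flow now 15.
Augment S→F→T: bottleneck 4, flow now 19.
No augmenting path remains; maximum flow = 19.
In the residual graph, reachable from S: {S, B, D, E, F}.
Min-cut edges: S→A (2), S→T (10), B→T (3), F→T (4); capacity 2 + 10 + 3 + 4 = 19.
This cut is saturated, so no flow can exceed 19.

19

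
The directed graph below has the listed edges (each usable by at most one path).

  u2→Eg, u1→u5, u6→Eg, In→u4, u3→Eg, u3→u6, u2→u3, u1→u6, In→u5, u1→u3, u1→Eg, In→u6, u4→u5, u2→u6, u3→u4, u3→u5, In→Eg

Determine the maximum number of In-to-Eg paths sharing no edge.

2

Assign every edge capacity 1; by Menger, the answer equals the max flow.
Path In→Eg (+1); total 1.
Path In→u6→Eg (+1); total 2.
No residual In→Eg path; max flow = 2.
Certifying cut of size 2: {In→Eg, In→u6}.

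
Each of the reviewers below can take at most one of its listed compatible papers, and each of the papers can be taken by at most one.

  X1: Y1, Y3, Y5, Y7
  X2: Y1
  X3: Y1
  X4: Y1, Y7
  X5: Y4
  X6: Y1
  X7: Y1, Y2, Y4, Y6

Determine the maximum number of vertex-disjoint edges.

5

Unit-capacity flow: source→left, listed edges, right→sink; max matching = max flow.
Augmenting path X1→Y1 (+1); matched 1.
Augmenting path X4→Y7 (+1); matched 2.
Augmenting path X5→Y4 (+1); matched 3.
Augmenting path X7→Y2 (+1); matched 4.
Augmenting path X2→Y1→X1→Y3 (+1); matched 5.
No augmenting path remains; maximum matching = 5.
König certificate: {X1, X4, X5, X7, Y1} is a vertex cover of size 5 (every listed pair touches it), so no matching can be larger.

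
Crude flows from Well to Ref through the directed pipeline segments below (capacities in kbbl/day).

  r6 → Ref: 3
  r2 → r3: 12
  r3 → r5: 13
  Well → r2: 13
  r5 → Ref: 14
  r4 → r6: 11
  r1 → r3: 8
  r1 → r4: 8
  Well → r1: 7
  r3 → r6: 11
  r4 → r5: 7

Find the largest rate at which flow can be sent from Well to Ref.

Augment Well→r1→r3→r5→Ref: bottleneck 7, flow now 7.
Augment Well→r2→r3→r5→Ref: bottleneck 6, flow now 13.
Augment Well→r2→r3→r6→Ref: bottleneck 3, flow now 16.
Augment Well→r2→r3→r1→r4→r5→Ref: bottleneck 1, flow now 17. (uses reverse residual edge)
No augmenting path remains; maximum flow = 17.
In the residual graph, reachable from Well: {Well, r1, r2, r3, r4, r5, r6}.
Min-cut edges: r5→Ref (14), r6→Ref (3); capacity 14 + 3 = 17.
This cut is saturated, so no flow can exceed 17.

17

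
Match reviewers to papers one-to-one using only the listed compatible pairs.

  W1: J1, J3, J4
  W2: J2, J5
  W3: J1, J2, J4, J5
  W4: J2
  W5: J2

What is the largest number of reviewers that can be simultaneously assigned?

4

Unit-capacity flow: source→left, listed edges, right→sink; max matching = max flow.
Augmenting path W1→J1 (+1); matched 1.
Augmenting path W2→J2 (+1); matched 2.
Augmenting path W3→J4 (+1); matched 3.
Augmenting path W4→J2→W2→J5 (+1); matched 4.
No augmenting path remains; maximum matching = 4.
König certificate: {W1, W2, W3, J2} is a vertex cover of size 4 (every listed pair touches it), so no matching can be larger.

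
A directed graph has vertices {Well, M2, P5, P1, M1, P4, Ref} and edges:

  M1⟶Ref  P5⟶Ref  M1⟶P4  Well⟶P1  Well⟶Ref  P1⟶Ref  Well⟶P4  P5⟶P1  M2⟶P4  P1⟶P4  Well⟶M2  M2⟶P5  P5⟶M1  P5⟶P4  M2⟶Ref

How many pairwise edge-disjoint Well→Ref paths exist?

3

Assign every edge capacity 1; by Menger, the answer equals the max flow.
Path Well→Ref (+1); total 1.
Path Well→M2→Ref (+1); total 2.
Path Well→P1→Ref (+1); total 3.
No residual Well→Ref path; max flow = 3.
Certifying cut of size 3: {Well→M2, Well→P1, Well→Ref}.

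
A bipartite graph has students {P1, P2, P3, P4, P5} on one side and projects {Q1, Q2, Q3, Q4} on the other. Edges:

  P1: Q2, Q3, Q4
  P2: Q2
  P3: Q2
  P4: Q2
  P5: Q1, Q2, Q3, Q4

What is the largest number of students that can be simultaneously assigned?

3

Unit-capacity flow: source→left, listed edges, right→sink; max matching = max flow.
Augmenting path P1→Q2 (+1); matched 1.
Augmenting path P5→Q1 (+1); matched 2.
Augmenting path P2→Q2→P1→Q3 (+1); matched 3.
No augmenting path remains; maximum matching = 3.
König certificate: {P1, P5, Q2} is a vertex cover of size 3 (every listed pair touches it), so no matching can be larger.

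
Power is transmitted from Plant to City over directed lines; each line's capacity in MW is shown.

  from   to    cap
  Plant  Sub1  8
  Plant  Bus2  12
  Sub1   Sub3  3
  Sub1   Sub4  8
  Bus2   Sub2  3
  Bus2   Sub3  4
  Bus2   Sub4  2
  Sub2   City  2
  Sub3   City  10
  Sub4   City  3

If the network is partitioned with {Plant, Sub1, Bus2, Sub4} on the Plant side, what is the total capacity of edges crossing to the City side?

13

Edges leaving {Plant, Sub1, Bus2, Sub4}: Sub1→Sub3 (3), Bus2→Sub2 (3), Bus2→Sub3 (4), Sub4→City (3).
Cut capacity = 3 + 3 + 4 + 3 = 13.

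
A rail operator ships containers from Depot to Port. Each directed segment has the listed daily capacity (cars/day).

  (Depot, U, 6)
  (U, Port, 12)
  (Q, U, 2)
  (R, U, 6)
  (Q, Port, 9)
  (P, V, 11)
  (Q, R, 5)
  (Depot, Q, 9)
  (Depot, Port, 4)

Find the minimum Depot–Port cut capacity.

Augment Depot→Port: bottleneck 4, flow now 4.
Augment Depot→Q→Port: bottleneck 9, flow now 13.
Augment Depot→U→Port: bottleneck 6, flow now 19.
No augmenting path remains; maximum flow = 19.
By max-flow min-cut, the minimum cut capacity equals the max flow.
In the residual graph, reachable from Depot: {Depot}.
Min-cut edges: Depot→Q (9), Depot→U (6), Depot→Port (4); capacity 9 + 6 + 4 = 19.

19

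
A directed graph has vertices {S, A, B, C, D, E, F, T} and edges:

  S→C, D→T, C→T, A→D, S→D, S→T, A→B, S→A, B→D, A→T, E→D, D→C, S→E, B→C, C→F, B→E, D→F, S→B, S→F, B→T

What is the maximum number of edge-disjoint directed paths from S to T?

5

Assign every edge capacity 1; by Menger, the answer equals the max flow.
Path S→T (+1); total 1.
Path S→A→T (+1); total 2.
Path S→B→T (+1); total 3.
Path S→C→T (+1); total 4.
Path S→D→T (+1); total 5.
No residual S→T path; max flow = 5.
Certifying cut of size 5: {C→T, D→T, S→A, S→B, S→T}.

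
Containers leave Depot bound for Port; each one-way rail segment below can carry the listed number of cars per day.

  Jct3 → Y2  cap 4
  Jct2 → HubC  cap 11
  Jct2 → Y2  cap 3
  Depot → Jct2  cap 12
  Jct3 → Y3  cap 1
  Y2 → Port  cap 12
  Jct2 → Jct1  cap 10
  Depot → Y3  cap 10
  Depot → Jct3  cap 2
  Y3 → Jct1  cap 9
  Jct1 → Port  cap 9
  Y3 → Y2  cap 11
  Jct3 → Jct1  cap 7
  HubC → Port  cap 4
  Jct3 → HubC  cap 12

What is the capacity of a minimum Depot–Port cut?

Augment Depot→Y3→Y2→Port: bottleneck 10, flow now 10.
Augment Depot→Jct2→HubC→Port: bottleneck 4, flow now 14.
Augment Depot→Jct2→Y2→Port: bottleneck 2, flow now 16.
Augment Depot→Jct2→Jct1→Port: bottleneck 6, flow now 22.
Augment Depot→Jct3→Jct1→Port: bottleneck 2, flow now 24.
No augmenting path remains; maximum flow = 24.
By max-flow min-cut, the minimum cut capacity equals the max flow.
In the residual graph, reachable from Depot: {Depot}.
Min-cut edges: Depot→Y3 (10), Depot→Jct2 (12), Depot→Jct3 (2); capacity 10 + 12 + 2 = 24.

24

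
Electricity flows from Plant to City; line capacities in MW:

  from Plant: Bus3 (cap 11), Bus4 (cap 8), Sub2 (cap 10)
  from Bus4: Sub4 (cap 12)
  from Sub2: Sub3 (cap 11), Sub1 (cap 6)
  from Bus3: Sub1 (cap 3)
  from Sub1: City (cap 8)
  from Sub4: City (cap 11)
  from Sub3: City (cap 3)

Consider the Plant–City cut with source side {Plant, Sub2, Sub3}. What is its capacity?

Edges leaving {Plant, Sub2, Sub3}: Plant→Bus4 (8), Plant→Bus3 (11), Sub2→Sub1 (6), Sub3→City (3).
Cut capacity = 8 + 11 + 6 + 3 = 28.

28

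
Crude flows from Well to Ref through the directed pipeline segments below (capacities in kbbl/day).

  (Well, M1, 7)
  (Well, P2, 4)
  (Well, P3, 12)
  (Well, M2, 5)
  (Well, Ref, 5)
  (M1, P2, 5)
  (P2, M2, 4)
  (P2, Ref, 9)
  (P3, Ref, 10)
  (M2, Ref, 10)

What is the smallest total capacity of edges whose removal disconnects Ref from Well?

Augment Well→Ref: bottleneck 5, flow now 5.
Augment Well→P2→Ref: bottleneck 4, flow now 9.
Augment Well→P3→Ref: bottleneck 10, flow now 19.
Augment Well→M2→Ref: bottleneck 5, flow now 24.
Augment Well→M1→P2→Ref: bottleneck 5, flow now 29.
No augmenting path remains; maximum flow = 29.
By max-flow min-cut, the minimum cut capacity equals the max flow.
In the residual graph, reachable from Well: {Well, M1, P3}.
Min-cut edges: Well→P2 (4), Well→M2 (5), Well→Ref (5), M1→P2 (5), P3→Ref (10); capacity 4 + 5 + 5 + 5 + 10 = 29.

29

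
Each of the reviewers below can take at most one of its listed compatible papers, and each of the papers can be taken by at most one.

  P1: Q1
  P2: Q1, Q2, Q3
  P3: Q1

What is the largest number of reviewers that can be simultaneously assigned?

Unit-capacity flow: source→left, listed edges, right→sink; max matching = max flow.
Augmenting path P1→Q1 (+1); matched 1.
Augmenting path P2→Q2 (+1); matched 2.
No augmenting path remains; maximum matching = 2.
König certificate: {P2, Q1} is a vertex cover of size 2 (every listed pair touches it), so no matching can be larger.

2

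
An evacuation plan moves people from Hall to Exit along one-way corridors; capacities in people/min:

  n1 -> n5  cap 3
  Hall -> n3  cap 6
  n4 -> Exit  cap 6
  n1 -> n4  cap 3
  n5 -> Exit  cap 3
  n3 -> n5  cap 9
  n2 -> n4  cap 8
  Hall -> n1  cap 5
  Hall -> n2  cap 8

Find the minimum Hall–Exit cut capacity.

9

Augment Hall→n1→n4→Exit: bottleneck 3, flow now 3.
Augment Hall→n1→n5→Exit: bottleneck 2, flow now 5.
Augment Hall→n2→n4→Exit: bottleneck 3, flow now 8.
Augment Hall→n3→n5→Exit: bottleneck 1, flow now 9.
No augmenting path remains; maximum flow = 9.
By max-flow min-cut, the minimum cut capacity equals the max flow.
In the residual graph, reachable from Hall: {Hall, n1, n2, n3, n4, n5}.
Min-cut edges: n4→Exit (6), n5→Exit (3); capacity 6 + 3 = 9.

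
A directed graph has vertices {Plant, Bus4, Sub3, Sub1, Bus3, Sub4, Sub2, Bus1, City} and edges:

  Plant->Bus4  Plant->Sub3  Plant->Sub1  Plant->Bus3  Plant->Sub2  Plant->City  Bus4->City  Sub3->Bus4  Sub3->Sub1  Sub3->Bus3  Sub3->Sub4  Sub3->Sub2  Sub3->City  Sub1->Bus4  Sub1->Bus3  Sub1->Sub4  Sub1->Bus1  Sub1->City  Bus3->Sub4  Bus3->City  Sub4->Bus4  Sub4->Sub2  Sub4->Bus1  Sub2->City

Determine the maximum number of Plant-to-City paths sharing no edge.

6

Assign every edge capacity 1; by Menger, the answer equals the max flow.
Path Plant→City (+1); total 1.
Path Plant→Bus4→City (+1); total 2.
Path Plant→Sub3→City (+1); total 3.
Path Plant→Sub1→City (+1); total 4.
Path Plant→Bus3→City (+1); total 5.
Path Plant→Sub2→City (+1); total 6.
No residual Plant→City path; max flow = 6.
Certifying cut of size 6: {Plant→Bus3, Plant→Bus4, Plant→City, Plant→Sub1, Plant→Sub2, Plant→Sub3}.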